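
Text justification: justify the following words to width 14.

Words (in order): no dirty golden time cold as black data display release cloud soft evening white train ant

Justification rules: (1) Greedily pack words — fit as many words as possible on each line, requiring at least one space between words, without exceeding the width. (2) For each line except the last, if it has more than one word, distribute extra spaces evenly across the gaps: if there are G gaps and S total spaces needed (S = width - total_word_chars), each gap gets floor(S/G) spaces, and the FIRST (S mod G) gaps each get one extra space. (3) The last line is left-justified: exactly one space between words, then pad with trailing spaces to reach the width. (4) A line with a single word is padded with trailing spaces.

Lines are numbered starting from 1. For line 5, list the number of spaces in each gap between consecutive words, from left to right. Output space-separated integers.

Line 1: ['no', 'dirty'] (min_width=8, slack=6)
Line 2: ['golden', 'time'] (min_width=11, slack=3)
Line 3: ['cold', 'as', 'black'] (min_width=13, slack=1)
Line 4: ['data', 'display'] (min_width=12, slack=2)
Line 5: ['release', 'cloud'] (min_width=13, slack=1)
Line 6: ['soft', 'evening'] (min_width=12, slack=2)
Line 7: ['white', 'train'] (min_width=11, slack=3)
Line 8: ['ant'] (min_width=3, slack=11)

Answer: 2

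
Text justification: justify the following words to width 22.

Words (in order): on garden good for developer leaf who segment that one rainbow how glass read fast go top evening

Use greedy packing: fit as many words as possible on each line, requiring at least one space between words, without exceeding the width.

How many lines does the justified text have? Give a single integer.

Line 1: ['on', 'garden', 'good', 'for'] (min_width=18, slack=4)
Line 2: ['developer', 'leaf', 'who'] (min_width=18, slack=4)
Line 3: ['segment', 'that', 'one'] (min_width=16, slack=6)
Line 4: ['rainbow', 'how', 'glass', 'read'] (min_width=22, slack=0)
Line 5: ['fast', 'go', 'top', 'evening'] (min_width=19, slack=3)
Total lines: 5

Answer: 5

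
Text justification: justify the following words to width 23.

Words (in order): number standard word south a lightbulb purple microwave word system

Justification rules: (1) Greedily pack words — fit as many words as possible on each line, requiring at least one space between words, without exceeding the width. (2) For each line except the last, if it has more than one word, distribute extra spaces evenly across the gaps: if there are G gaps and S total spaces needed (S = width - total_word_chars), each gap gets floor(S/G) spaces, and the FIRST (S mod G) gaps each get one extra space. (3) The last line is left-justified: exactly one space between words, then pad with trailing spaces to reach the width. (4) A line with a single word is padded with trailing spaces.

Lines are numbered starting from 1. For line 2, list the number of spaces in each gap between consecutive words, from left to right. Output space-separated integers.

Answer: 4 4

Derivation:
Line 1: ['number', 'standard', 'word'] (min_width=20, slack=3)
Line 2: ['south', 'a', 'lightbulb'] (min_width=17, slack=6)
Line 3: ['purple', 'microwave', 'word'] (min_width=21, slack=2)
Line 4: ['system'] (min_width=6, slack=17)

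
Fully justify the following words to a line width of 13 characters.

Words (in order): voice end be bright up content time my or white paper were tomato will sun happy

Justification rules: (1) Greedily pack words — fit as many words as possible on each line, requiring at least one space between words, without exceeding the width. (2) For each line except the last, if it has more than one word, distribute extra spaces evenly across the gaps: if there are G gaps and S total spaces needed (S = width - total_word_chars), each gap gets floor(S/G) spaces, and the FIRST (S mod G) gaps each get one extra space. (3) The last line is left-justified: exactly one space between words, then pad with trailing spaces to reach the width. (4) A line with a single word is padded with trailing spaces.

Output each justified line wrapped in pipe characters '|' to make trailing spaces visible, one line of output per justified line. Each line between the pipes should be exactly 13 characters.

Answer: |voice  end be|
|bright     up|
|content  time|
|my  or  white|
|paper    were|
|tomato   will|
|sun happy    |

Derivation:
Line 1: ['voice', 'end', 'be'] (min_width=12, slack=1)
Line 2: ['bright', 'up'] (min_width=9, slack=4)
Line 3: ['content', 'time'] (min_width=12, slack=1)
Line 4: ['my', 'or', 'white'] (min_width=11, slack=2)
Line 5: ['paper', 'were'] (min_width=10, slack=3)
Line 6: ['tomato', 'will'] (min_width=11, slack=2)
Line 7: ['sun', 'happy'] (min_width=9, slack=4)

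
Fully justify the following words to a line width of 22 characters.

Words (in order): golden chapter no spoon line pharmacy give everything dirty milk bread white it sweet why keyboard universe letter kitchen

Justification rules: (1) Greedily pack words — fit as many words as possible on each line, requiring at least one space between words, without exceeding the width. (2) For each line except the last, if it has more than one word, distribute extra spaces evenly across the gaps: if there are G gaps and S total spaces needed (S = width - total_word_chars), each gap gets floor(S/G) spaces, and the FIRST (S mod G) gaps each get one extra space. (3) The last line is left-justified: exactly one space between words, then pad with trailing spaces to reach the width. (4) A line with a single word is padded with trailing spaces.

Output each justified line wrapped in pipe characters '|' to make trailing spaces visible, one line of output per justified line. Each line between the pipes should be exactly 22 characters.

Answer: |golden    chapter   no|
|spoon   line  pharmacy|
|give  everything dirty|
|milk  bread  white  it|
|sweet   why   keyboard|
|universe        letter|
|kitchen               |

Derivation:
Line 1: ['golden', 'chapter', 'no'] (min_width=17, slack=5)
Line 2: ['spoon', 'line', 'pharmacy'] (min_width=19, slack=3)
Line 3: ['give', 'everything', 'dirty'] (min_width=21, slack=1)
Line 4: ['milk', 'bread', 'white', 'it'] (min_width=19, slack=3)
Line 5: ['sweet', 'why', 'keyboard'] (min_width=18, slack=4)
Line 6: ['universe', 'letter'] (min_width=15, slack=7)
Line 7: ['kitchen'] (min_width=7, slack=15)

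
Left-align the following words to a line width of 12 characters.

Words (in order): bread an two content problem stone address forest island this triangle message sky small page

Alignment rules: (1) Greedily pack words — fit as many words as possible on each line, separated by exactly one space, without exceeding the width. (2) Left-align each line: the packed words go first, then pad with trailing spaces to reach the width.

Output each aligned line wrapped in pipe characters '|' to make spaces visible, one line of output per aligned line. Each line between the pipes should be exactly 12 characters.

Line 1: ['bread', 'an', 'two'] (min_width=12, slack=0)
Line 2: ['content'] (min_width=7, slack=5)
Line 3: ['problem'] (min_width=7, slack=5)
Line 4: ['stone'] (min_width=5, slack=7)
Line 5: ['address'] (min_width=7, slack=5)
Line 6: ['forest'] (min_width=6, slack=6)
Line 7: ['island', 'this'] (min_width=11, slack=1)
Line 8: ['triangle'] (min_width=8, slack=4)
Line 9: ['message', 'sky'] (min_width=11, slack=1)
Line 10: ['small', 'page'] (min_width=10, slack=2)

Answer: |bread an two|
|content     |
|problem     |
|stone       |
|address     |
|forest      |
|island this |
|triangle    |
|message sky |
|small page  |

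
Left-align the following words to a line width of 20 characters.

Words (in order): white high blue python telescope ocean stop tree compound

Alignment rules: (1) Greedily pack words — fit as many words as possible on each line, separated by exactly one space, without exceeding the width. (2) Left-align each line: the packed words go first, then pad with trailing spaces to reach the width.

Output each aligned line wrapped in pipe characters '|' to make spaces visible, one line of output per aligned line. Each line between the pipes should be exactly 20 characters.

Answer: |white high blue     |
|python telescope    |
|ocean stop tree     |
|compound            |

Derivation:
Line 1: ['white', 'high', 'blue'] (min_width=15, slack=5)
Line 2: ['python', 'telescope'] (min_width=16, slack=4)
Line 3: ['ocean', 'stop', 'tree'] (min_width=15, slack=5)
Line 4: ['compound'] (min_width=8, slack=12)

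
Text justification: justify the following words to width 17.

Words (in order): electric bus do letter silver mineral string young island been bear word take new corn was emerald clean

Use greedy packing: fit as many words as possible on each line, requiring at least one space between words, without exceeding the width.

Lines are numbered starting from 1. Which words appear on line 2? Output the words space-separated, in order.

Line 1: ['electric', 'bus', 'do'] (min_width=15, slack=2)
Line 2: ['letter', 'silver'] (min_width=13, slack=4)
Line 3: ['mineral', 'string'] (min_width=14, slack=3)
Line 4: ['young', 'island', 'been'] (min_width=17, slack=0)
Line 5: ['bear', 'word', 'take'] (min_width=14, slack=3)
Line 6: ['new', 'corn', 'was'] (min_width=12, slack=5)
Line 7: ['emerald', 'clean'] (min_width=13, slack=4)

Answer: letter silver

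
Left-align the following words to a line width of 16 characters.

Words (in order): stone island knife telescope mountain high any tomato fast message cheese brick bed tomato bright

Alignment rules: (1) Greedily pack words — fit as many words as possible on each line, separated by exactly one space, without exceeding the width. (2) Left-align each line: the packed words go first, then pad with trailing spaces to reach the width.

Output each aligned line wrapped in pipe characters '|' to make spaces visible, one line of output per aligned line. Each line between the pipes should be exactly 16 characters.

Line 1: ['stone', 'island'] (min_width=12, slack=4)
Line 2: ['knife', 'telescope'] (min_width=15, slack=1)
Line 3: ['mountain', 'high'] (min_width=13, slack=3)
Line 4: ['any', 'tomato', 'fast'] (min_width=15, slack=1)
Line 5: ['message', 'cheese'] (min_width=14, slack=2)
Line 6: ['brick', 'bed', 'tomato'] (min_width=16, slack=0)
Line 7: ['bright'] (min_width=6, slack=10)

Answer: |stone island    |
|knife telescope |
|mountain high   |
|any tomato fast |
|message cheese  |
|brick bed tomato|
|bright          |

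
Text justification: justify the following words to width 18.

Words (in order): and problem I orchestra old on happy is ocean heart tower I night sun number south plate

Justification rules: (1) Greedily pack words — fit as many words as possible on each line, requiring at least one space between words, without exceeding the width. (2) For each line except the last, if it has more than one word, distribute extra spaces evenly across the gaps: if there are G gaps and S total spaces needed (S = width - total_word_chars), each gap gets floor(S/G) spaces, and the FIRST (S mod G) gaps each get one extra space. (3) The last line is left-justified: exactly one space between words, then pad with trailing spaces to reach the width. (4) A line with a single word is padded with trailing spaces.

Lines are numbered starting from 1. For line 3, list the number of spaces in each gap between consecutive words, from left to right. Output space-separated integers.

Line 1: ['and', 'problem', 'I'] (min_width=13, slack=5)
Line 2: ['orchestra', 'old', 'on'] (min_width=16, slack=2)
Line 3: ['happy', 'is', 'ocean'] (min_width=14, slack=4)
Line 4: ['heart', 'tower', 'I'] (min_width=13, slack=5)
Line 5: ['night', 'sun', 'number'] (min_width=16, slack=2)
Line 6: ['south', 'plate'] (min_width=11, slack=7)

Answer: 3 3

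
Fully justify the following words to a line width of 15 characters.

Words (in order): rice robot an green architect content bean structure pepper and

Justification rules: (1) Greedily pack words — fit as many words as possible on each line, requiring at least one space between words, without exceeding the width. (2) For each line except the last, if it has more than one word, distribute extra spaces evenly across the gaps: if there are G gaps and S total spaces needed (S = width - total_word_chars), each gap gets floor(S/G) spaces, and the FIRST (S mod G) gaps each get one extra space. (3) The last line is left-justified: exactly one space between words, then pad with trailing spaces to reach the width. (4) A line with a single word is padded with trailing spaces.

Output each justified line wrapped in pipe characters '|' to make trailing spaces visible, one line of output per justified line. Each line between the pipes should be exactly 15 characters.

Line 1: ['rice', 'robot', 'an'] (min_width=13, slack=2)
Line 2: ['green', 'architect'] (min_width=15, slack=0)
Line 3: ['content', 'bean'] (min_width=12, slack=3)
Line 4: ['structure'] (min_width=9, slack=6)
Line 5: ['pepper', 'and'] (min_width=10, slack=5)

Answer: |rice  robot  an|
|green architect|
|content    bean|
|structure      |
|pepper and     |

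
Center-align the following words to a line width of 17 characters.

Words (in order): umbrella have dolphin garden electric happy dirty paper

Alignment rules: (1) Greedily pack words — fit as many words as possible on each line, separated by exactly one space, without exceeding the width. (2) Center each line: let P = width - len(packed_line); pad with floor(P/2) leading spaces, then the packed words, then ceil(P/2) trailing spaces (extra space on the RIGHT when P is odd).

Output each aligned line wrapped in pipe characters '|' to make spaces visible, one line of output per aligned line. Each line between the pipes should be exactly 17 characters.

Line 1: ['umbrella', 'have'] (min_width=13, slack=4)
Line 2: ['dolphin', 'garden'] (min_width=14, slack=3)
Line 3: ['electric', 'happy'] (min_width=14, slack=3)
Line 4: ['dirty', 'paper'] (min_width=11, slack=6)

Answer: |  umbrella have  |
| dolphin garden  |
| electric happy  |
|   dirty paper   |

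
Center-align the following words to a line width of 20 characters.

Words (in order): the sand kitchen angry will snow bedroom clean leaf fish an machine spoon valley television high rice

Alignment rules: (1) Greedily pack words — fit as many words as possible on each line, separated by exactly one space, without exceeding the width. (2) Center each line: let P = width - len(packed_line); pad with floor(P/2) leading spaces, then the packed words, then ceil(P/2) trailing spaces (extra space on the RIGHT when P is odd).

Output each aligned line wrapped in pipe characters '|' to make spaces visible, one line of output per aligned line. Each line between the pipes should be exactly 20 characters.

Answer: |  the sand kitchen  |
|  angry will snow   |
| bedroom clean leaf |
|  fish an machine   |
|    spoon valley    |
|television high rice|

Derivation:
Line 1: ['the', 'sand', 'kitchen'] (min_width=16, slack=4)
Line 2: ['angry', 'will', 'snow'] (min_width=15, slack=5)
Line 3: ['bedroom', 'clean', 'leaf'] (min_width=18, slack=2)
Line 4: ['fish', 'an', 'machine'] (min_width=15, slack=5)
Line 5: ['spoon', 'valley'] (min_width=12, slack=8)
Line 6: ['television', 'high', 'rice'] (min_width=20, slack=0)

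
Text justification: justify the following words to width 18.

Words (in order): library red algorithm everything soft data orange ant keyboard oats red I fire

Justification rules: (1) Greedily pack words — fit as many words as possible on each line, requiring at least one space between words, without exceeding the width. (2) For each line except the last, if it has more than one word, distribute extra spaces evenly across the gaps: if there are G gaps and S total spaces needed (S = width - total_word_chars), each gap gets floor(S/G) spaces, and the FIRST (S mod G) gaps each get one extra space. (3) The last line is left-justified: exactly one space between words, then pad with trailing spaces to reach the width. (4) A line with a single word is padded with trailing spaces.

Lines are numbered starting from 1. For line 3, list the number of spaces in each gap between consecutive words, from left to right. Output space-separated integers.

Answer: 4

Derivation:
Line 1: ['library', 'red'] (min_width=11, slack=7)
Line 2: ['algorithm'] (min_width=9, slack=9)
Line 3: ['everything', 'soft'] (min_width=15, slack=3)
Line 4: ['data', 'orange', 'ant'] (min_width=15, slack=3)
Line 5: ['keyboard', 'oats', 'red'] (min_width=17, slack=1)
Line 6: ['I', 'fire'] (min_width=6, slack=12)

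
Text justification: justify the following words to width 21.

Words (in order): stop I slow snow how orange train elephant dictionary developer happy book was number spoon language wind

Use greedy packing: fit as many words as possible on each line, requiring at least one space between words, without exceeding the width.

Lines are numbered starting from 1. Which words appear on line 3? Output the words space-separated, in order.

Line 1: ['stop', 'I', 'slow', 'snow', 'how'] (min_width=20, slack=1)
Line 2: ['orange', 'train', 'elephant'] (min_width=21, slack=0)
Line 3: ['dictionary', 'developer'] (min_width=20, slack=1)
Line 4: ['happy', 'book', 'was', 'number'] (min_width=21, slack=0)
Line 5: ['spoon', 'language', 'wind'] (min_width=19, slack=2)

Answer: dictionary developer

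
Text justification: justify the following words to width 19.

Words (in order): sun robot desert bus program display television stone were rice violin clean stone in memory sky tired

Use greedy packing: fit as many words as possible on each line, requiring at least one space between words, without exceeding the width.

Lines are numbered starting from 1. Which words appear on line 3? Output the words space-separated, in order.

Answer: television stone

Derivation:
Line 1: ['sun', 'robot', 'desert'] (min_width=16, slack=3)
Line 2: ['bus', 'program', 'display'] (min_width=19, slack=0)
Line 3: ['television', 'stone'] (min_width=16, slack=3)
Line 4: ['were', 'rice', 'violin'] (min_width=16, slack=3)
Line 5: ['clean', 'stone', 'in'] (min_width=14, slack=5)
Line 6: ['memory', 'sky', 'tired'] (min_width=16, slack=3)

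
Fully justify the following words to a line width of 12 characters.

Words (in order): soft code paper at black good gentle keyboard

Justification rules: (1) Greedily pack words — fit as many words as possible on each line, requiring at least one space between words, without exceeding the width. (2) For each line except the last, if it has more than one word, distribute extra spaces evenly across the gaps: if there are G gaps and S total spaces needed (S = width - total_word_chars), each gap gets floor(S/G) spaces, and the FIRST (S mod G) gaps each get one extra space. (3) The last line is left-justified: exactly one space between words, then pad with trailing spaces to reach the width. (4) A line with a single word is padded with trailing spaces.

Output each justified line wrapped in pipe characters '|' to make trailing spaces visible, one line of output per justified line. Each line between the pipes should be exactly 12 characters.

Line 1: ['soft', 'code'] (min_width=9, slack=3)
Line 2: ['paper', 'at'] (min_width=8, slack=4)
Line 3: ['black', 'good'] (min_width=10, slack=2)
Line 4: ['gentle'] (min_width=6, slack=6)
Line 5: ['keyboard'] (min_width=8, slack=4)

Answer: |soft    code|
|paper     at|
|black   good|
|gentle      |
|keyboard    |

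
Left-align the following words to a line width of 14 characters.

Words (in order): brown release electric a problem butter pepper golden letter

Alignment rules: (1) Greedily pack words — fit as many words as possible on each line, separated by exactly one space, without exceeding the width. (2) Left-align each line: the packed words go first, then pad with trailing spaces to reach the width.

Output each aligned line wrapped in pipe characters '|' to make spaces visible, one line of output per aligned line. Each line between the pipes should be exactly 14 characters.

Answer: |brown release |
|electric a    |
|problem butter|
|pepper golden |
|letter        |

Derivation:
Line 1: ['brown', 'release'] (min_width=13, slack=1)
Line 2: ['electric', 'a'] (min_width=10, slack=4)
Line 3: ['problem', 'butter'] (min_width=14, slack=0)
Line 4: ['pepper', 'golden'] (min_width=13, slack=1)
Line 5: ['letter'] (min_width=6, slack=8)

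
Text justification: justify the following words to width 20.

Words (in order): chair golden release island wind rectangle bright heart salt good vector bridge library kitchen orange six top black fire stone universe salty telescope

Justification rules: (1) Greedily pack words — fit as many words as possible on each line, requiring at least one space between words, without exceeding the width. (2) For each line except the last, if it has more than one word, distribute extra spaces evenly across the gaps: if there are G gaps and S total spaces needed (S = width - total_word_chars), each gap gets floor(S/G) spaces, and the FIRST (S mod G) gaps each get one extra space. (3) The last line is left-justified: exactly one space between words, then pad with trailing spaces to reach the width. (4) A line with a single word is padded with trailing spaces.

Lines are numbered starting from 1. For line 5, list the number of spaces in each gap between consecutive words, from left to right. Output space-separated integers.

Answer: 8

Derivation:
Line 1: ['chair', 'golden', 'release'] (min_width=20, slack=0)
Line 2: ['island', 'wind'] (min_width=11, slack=9)
Line 3: ['rectangle', 'bright'] (min_width=16, slack=4)
Line 4: ['heart', 'salt', 'good'] (min_width=15, slack=5)
Line 5: ['vector', 'bridge'] (min_width=13, slack=7)
Line 6: ['library', 'kitchen'] (min_width=15, slack=5)
Line 7: ['orange', 'six', 'top', 'black'] (min_width=20, slack=0)
Line 8: ['fire', 'stone', 'universe'] (min_width=19, slack=1)
Line 9: ['salty', 'telescope'] (min_width=15, slack=5)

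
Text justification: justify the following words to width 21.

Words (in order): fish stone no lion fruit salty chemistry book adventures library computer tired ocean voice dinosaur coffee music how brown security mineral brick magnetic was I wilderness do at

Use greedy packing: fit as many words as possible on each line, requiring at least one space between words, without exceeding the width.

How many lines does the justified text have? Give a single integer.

Answer: 10

Derivation:
Line 1: ['fish', 'stone', 'no', 'lion'] (min_width=18, slack=3)
Line 2: ['fruit', 'salty', 'chemistry'] (min_width=21, slack=0)
Line 3: ['book', 'adventures'] (min_width=15, slack=6)
Line 4: ['library', 'computer'] (min_width=16, slack=5)
Line 5: ['tired', 'ocean', 'voice'] (min_width=17, slack=4)
Line 6: ['dinosaur', 'coffee', 'music'] (min_width=21, slack=0)
Line 7: ['how', 'brown', 'security'] (min_width=18, slack=3)
Line 8: ['mineral', 'brick'] (min_width=13, slack=8)
Line 9: ['magnetic', 'was', 'I'] (min_width=14, slack=7)
Line 10: ['wilderness', 'do', 'at'] (min_width=16, slack=5)
Total lines: 10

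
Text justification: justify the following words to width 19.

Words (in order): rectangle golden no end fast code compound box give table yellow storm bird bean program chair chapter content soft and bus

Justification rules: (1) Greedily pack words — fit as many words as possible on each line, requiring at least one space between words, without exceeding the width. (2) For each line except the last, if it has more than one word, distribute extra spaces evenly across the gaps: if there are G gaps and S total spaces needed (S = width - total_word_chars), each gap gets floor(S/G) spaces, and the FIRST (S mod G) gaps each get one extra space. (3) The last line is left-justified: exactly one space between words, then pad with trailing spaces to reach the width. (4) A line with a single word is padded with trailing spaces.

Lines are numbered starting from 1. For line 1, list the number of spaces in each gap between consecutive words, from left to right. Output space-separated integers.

Line 1: ['rectangle', 'golden', 'no'] (min_width=19, slack=0)
Line 2: ['end', 'fast', 'code'] (min_width=13, slack=6)
Line 3: ['compound', 'box', 'give'] (min_width=17, slack=2)
Line 4: ['table', 'yellow', 'storm'] (min_width=18, slack=1)
Line 5: ['bird', 'bean', 'program'] (min_width=17, slack=2)
Line 6: ['chair', 'chapter'] (min_width=13, slack=6)
Line 7: ['content', 'soft', 'and'] (min_width=16, slack=3)
Line 8: ['bus'] (min_width=3, slack=16)

Answer: 1 1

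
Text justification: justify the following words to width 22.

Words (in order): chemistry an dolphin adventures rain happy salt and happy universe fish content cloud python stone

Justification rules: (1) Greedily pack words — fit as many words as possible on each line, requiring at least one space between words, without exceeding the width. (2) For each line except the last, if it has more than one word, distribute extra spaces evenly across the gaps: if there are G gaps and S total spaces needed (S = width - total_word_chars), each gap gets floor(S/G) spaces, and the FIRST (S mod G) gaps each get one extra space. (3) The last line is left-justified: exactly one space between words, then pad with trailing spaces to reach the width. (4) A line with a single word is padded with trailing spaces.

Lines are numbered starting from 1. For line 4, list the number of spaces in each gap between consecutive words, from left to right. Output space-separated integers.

Answer: 2 1

Derivation:
Line 1: ['chemistry', 'an', 'dolphin'] (min_width=20, slack=2)
Line 2: ['adventures', 'rain', 'happy'] (min_width=21, slack=1)
Line 3: ['salt', 'and', 'happy'] (min_width=14, slack=8)
Line 4: ['universe', 'fish', 'content'] (min_width=21, slack=1)
Line 5: ['cloud', 'python', 'stone'] (min_width=18, slack=4)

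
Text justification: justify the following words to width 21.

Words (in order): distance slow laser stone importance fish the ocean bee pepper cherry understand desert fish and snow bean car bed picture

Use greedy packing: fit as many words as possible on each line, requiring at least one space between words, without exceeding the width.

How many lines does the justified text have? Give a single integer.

Answer: 6

Derivation:
Line 1: ['distance', 'slow', 'laser'] (min_width=19, slack=2)
Line 2: ['stone', 'importance', 'fish'] (min_width=21, slack=0)
Line 3: ['the', 'ocean', 'bee', 'pepper'] (min_width=20, slack=1)
Line 4: ['cherry', 'understand'] (min_width=17, slack=4)
Line 5: ['desert', 'fish', 'and', 'snow'] (min_width=20, slack=1)
Line 6: ['bean', 'car', 'bed', 'picture'] (min_width=20, slack=1)
Total lines: 6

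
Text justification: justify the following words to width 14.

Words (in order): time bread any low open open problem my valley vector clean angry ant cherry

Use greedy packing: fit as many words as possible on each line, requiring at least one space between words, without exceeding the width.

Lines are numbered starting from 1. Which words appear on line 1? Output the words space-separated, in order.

Answer: time bread any

Derivation:
Line 1: ['time', 'bread', 'any'] (min_width=14, slack=0)
Line 2: ['low', 'open', 'open'] (min_width=13, slack=1)
Line 3: ['problem', 'my'] (min_width=10, slack=4)
Line 4: ['valley', 'vector'] (min_width=13, slack=1)
Line 5: ['clean', 'angry'] (min_width=11, slack=3)
Line 6: ['ant', 'cherry'] (min_width=10, slack=4)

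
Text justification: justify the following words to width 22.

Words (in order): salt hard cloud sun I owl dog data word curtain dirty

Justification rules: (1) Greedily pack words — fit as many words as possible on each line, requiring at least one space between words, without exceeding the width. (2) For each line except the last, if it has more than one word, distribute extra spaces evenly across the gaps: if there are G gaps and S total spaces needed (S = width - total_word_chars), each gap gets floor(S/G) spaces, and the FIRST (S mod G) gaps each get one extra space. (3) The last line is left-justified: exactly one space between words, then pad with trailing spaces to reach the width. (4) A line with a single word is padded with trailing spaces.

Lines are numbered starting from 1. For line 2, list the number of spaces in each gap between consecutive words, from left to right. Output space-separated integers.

Line 1: ['salt', 'hard', 'cloud', 'sun', 'I'] (min_width=21, slack=1)
Line 2: ['owl', 'dog', 'data', 'word'] (min_width=17, slack=5)
Line 3: ['curtain', 'dirty'] (min_width=13, slack=9)

Answer: 3 3 2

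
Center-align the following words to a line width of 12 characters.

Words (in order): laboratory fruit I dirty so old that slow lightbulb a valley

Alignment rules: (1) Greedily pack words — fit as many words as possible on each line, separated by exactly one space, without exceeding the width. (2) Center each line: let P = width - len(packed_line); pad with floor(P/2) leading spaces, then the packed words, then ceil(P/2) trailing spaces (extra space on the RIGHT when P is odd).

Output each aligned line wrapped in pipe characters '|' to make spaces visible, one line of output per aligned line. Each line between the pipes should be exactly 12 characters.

Line 1: ['laboratory'] (min_width=10, slack=2)
Line 2: ['fruit', 'I'] (min_width=7, slack=5)
Line 3: ['dirty', 'so', 'old'] (min_width=12, slack=0)
Line 4: ['that', 'slow'] (min_width=9, slack=3)
Line 5: ['lightbulb', 'a'] (min_width=11, slack=1)
Line 6: ['valley'] (min_width=6, slack=6)

Answer: | laboratory |
|  fruit I   |
|dirty so old|
| that slow  |
|lightbulb a |
|   valley   |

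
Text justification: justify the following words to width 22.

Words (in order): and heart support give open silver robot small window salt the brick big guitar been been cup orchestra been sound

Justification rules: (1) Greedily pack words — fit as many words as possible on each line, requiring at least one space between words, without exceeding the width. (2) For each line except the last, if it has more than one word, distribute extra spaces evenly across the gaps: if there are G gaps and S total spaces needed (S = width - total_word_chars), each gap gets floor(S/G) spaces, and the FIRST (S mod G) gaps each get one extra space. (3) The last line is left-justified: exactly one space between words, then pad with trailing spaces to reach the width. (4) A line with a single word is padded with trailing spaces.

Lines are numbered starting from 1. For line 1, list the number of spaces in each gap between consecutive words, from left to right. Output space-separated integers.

Answer: 1 1 1

Derivation:
Line 1: ['and', 'heart', 'support', 'give'] (min_width=22, slack=0)
Line 2: ['open', 'silver', 'robot'] (min_width=17, slack=5)
Line 3: ['small', 'window', 'salt', 'the'] (min_width=21, slack=1)
Line 4: ['brick', 'big', 'guitar', 'been'] (min_width=21, slack=1)
Line 5: ['been', 'cup', 'orchestra'] (min_width=18, slack=4)
Line 6: ['been', 'sound'] (min_width=10, slack=12)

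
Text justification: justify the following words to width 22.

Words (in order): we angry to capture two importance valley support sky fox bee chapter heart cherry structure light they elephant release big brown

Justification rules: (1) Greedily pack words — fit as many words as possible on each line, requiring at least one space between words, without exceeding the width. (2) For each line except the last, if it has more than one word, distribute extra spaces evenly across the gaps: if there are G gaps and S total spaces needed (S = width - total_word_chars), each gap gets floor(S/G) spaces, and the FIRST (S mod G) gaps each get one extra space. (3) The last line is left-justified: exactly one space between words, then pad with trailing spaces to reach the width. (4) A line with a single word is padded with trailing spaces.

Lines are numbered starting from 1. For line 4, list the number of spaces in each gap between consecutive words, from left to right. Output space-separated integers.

Answer: 2 2

Derivation:
Line 1: ['we', 'angry', 'to', 'capture'] (min_width=19, slack=3)
Line 2: ['two', 'importance', 'valley'] (min_width=21, slack=1)
Line 3: ['support', 'sky', 'fox', 'bee'] (min_width=19, slack=3)
Line 4: ['chapter', 'heart', 'cherry'] (min_width=20, slack=2)
Line 5: ['structure', 'light', 'they'] (min_width=20, slack=2)
Line 6: ['elephant', 'release', 'big'] (min_width=20, slack=2)
Line 7: ['brown'] (min_width=5, slack=17)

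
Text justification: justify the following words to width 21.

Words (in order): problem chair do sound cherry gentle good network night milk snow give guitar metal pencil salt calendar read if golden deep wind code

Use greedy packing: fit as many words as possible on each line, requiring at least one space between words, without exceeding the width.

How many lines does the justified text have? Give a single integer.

Line 1: ['problem', 'chair', 'do'] (min_width=16, slack=5)
Line 2: ['sound', 'cherry', 'gentle'] (min_width=19, slack=2)
Line 3: ['good', 'network', 'night'] (min_width=18, slack=3)
Line 4: ['milk', 'snow', 'give', 'guitar'] (min_width=21, slack=0)
Line 5: ['metal', 'pencil', 'salt'] (min_width=17, slack=4)
Line 6: ['calendar', 'read', 'if'] (min_width=16, slack=5)
Line 7: ['golden', 'deep', 'wind', 'code'] (min_width=21, slack=0)
Total lines: 7

Answer: 7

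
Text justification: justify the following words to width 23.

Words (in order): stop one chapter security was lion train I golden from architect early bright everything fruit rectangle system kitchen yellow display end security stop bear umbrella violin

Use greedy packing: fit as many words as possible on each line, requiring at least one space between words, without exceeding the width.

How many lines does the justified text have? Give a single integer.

Answer: 8

Derivation:
Line 1: ['stop', 'one', 'chapter'] (min_width=16, slack=7)
Line 2: ['security', 'was', 'lion', 'train'] (min_width=23, slack=0)
Line 3: ['I', 'golden', 'from', 'architect'] (min_width=23, slack=0)
Line 4: ['early', 'bright', 'everything'] (min_width=23, slack=0)
Line 5: ['fruit', 'rectangle', 'system'] (min_width=22, slack=1)
Line 6: ['kitchen', 'yellow', 'display'] (min_width=22, slack=1)
Line 7: ['end', 'security', 'stop', 'bear'] (min_width=22, slack=1)
Line 8: ['umbrella', 'violin'] (min_width=15, slack=8)
Total lines: 8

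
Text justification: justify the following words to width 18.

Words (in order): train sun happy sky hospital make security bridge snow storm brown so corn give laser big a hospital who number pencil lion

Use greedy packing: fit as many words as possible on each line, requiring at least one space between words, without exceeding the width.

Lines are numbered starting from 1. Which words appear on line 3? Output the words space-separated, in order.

Answer: security bridge

Derivation:
Line 1: ['train', 'sun', 'happy'] (min_width=15, slack=3)
Line 2: ['sky', 'hospital', 'make'] (min_width=17, slack=1)
Line 3: ['security', 'bridge'] (min_width=15, slack=3)
Line 4: ['snow', 'storm', 'brown'] (min_width=16, slack=2)
Line 5: ['so', 'corn', 'give', 'laser'] (min_width=18, slack=0)
Line 6: ['big', 'a', 'hospital', 'who'] (min_width=18, slack=0)
Line 7: ['number', 'pencil', 'lion'] (min_width=18, slack=0)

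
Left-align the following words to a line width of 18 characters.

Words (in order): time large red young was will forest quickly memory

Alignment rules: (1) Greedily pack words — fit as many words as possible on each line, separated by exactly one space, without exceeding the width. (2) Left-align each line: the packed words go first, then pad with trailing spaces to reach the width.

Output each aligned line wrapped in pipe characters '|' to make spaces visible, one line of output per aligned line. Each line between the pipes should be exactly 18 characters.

Line 1: ['time', 'large', 'red'] (min_width=14, slack=4)
Line 2: ['young', 'was', 'will'] (min_width=14, slack=4)
Line 3: ['forest', 'quickly'] (min_width=14, slack=4)
Line 4: ['memory'] (min_width=6, slack=12)

Answer: |time large red    |
|young was will    |
|forest quickly    |
|memory            |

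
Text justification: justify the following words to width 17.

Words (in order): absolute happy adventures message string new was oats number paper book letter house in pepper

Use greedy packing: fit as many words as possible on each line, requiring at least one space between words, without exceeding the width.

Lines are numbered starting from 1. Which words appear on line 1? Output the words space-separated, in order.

Answer: absolute happy

Derivation:
Line 1: ['absolute', 'happy'] (min_width=14, slack=3)
Line 2: ['adventures'] (min_width=10, slack=7)
Line 3: ['message', 'string'] (min_width=14, slack=3)
Line 4: ['new', 'was', 'oats'] (min_width=12, slack=5)
Line 5: ['number', 'paper', 'book'] (min_width=17, slack=0)
Line 6: ['letter', 'house', 'in'] (min_width=15, slack=2)
Line 7: ['pepper'] (min_width=6, slack=11)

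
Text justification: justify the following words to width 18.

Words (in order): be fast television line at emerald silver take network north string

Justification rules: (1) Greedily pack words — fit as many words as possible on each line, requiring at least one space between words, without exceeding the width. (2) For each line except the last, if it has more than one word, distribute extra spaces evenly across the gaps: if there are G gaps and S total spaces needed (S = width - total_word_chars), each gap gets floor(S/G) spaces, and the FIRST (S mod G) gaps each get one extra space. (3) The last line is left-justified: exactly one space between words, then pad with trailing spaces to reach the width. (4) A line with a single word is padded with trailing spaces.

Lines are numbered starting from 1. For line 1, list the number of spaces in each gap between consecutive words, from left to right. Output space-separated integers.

Answer: 1 1

Derivation:
Line 1: ['be', 'fast', 'television'] (min_width=18, slack=0)
Line 2: ['line', 'at', 'emerald'] (min_width=15, slack=3)
Line 3: ['silver', 'take'] (min_width=11, slack=7)
Line 4: ['network', 'north'] (min_width=13, slack=5)
Line 5: ['string'] (min_width=6, slack=12)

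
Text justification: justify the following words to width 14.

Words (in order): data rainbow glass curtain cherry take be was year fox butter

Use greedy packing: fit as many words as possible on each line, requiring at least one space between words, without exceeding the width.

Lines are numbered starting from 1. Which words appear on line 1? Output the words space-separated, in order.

Line 1: ['data', 'rainbow'] (min_width=12, slack=2)
Line 2: ['glass', 'curtain'] (min_width=13, slack=1)
Line 3: ['cherry', 'take', 'be'] (min_width=14, slack=0)
Line 4: ['was', 'year', 'fox'] (min_width=12, slack=2)
Line 5: ['butter'] (min_width=6, slack=8)

Answer: data rainbow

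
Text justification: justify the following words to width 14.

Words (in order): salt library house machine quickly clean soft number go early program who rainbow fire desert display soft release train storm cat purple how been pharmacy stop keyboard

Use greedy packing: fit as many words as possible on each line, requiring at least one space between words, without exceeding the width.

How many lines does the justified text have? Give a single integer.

Line 1: ['salt', 'library'] (min_width=12, slack=2)
Line 2: ['house', 'machine'] (min_width=13, slack=1)
Line 3: ['quickly', 'clean'] (min_width=13, slack=1)
Line 4: ['soft', 'number', 'go'] (min_width=14, slack=0)
Line 5: ['early', 'program'] (min_width=13, slack=1)
Line 6: ['who', 'rainbow'] (min_width=11, slack=3)
Line 7: ['fire', 'desert'] (min_width=11, slack=3)
Line 8: ['display', 'soft'] (min_width=12, slack=2)
Line 9: ['release', 'train'] (min_width=13, slack=1)
Line 10: ['storm', 'cat'] (min_width=9, slack=5)
Line 11: ['purple', 'how'] (min_width=10, slack=4)
Line 12: ['been', 'pharmacy'] (min_width=13, slack=1)
Line 13: ['stop', 'keyboard'] (min_width=13, slack=1)
Total lines: 13

Answer: 13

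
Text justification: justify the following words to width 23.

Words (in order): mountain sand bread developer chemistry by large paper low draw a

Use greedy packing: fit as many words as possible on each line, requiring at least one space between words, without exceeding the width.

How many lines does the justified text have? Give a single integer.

Answer: 3

Derivation:
Line 1: ['mountain', 'sand', 'bread'] (min_width=19, slack=4)
Line 2: ['developer', 'chemistry', 'by'] (min_width=22, slack=1)
Line 3: ['large', 'paper', 'low', 'draw', 'a'] (min_width=22, slack=1)
Total lines: 3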